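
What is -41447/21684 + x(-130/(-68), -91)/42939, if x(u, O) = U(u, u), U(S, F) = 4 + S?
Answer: -19889939/10406652 ≈ -1.9113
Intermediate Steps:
x(u, O) = 4 + u
-41447/21684 + x(-130/(-68), -91)/42939 = -41447/21684 + (4 - 130/(-68))/42939 = -41447*1/21684 + (4 - 130*(-1/68))*(1/42939) = -41447/21684 + (4 + 65/34)*(1/42939) = -41447/21684 + (201/34)*(1/42939) = -41447/21684 + 67/486642 = -19889939/10406652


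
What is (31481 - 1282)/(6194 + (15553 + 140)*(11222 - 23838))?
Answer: -30199/197976694 ≈ -0.00015254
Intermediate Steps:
(31481 - 1282)/(6194 + (15553 + 140)*(11222 - 23838)) = 30199/(6194 + 15693*(-12616)) = 30199/(6194 - 197982888) = 30199/(-197976694) = 30199*(-1/197976694) = -30199/197976694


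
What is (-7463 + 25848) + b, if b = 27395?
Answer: 45780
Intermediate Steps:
(-7463 + 25848) + b = (-7463 + 25848) + 27395 = 18385 + 27395 = 45780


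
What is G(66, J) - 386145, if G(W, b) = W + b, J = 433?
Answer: -385646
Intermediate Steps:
G(66, J) - 386145 = (66 + 433) - 386145 = 499 - 386145 = -385646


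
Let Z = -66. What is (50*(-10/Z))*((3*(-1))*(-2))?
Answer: 500/11 ≈ 45.455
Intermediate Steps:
(50*(-10/Z))*((3*(-1))*(-2)) = (50*(-10/(-66)))*((3*(-1))*(-2)) = (50*(-10*(-1/66)))*(-3*(-2)) = (50*(5/33))*6 = (250/33)*6 = 500/11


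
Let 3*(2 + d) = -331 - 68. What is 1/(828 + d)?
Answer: 1/693 ≈ 0.0014430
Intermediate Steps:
d = -135 (d = -2 + (-331 - 68)/3 = -2 + (⅓)*(-399) = -2 - 133 = -135)
1/(828 + d) = 1/(828 - 135) = 1/693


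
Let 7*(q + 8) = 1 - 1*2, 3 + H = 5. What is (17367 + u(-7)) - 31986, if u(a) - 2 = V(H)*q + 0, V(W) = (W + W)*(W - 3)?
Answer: -102091/7 ≈ -14584.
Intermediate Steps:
H = 2 (H = -3 + 5 = 2)
q = -57/7 (q = -8 + (1 - 1*2)/7 = -8 + (1 - 2)/7 = -8 + (⅐)*(-1) = -8 - ⅐ = -57/7 ≈ -8.1429)
V(W) = 2*W*(-3 + W) (V(W) = (2*W)*(-3 + W) = 2*W*(-3 + W))
u(a) = 242/7 (u(a) = 2 + ((2*2*(-3 + 2))*(-57/7) + 0) = 2 + ((2*2*(-1))*(-57/7) + 0) = 2 + (-4*(-57/7) + 0) = 2 + (228/7 + 0) = 2 + 228/7 = 242/7)
(17367 + u(-7)) - 31986 = (17367 + 242/7) - 31986 = 121811/7 - 31986 = -102091/7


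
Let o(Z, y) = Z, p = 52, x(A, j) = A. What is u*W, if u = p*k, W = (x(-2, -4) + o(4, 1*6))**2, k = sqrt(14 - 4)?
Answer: 208*sqrt(10) ≈ 657.75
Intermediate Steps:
k = sqrt(10) ≈ 3.1623
W = 4 (W = (-2 + 4)**2 = 2**2 = 4)
u = 52*sqrt(10) ≈ 164.44
u*W = (52*sqrt(10))*4 = 208*sqrt(10)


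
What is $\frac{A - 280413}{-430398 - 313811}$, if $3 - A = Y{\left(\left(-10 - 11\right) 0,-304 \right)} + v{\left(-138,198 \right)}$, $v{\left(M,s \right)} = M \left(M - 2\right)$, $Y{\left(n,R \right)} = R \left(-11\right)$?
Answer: $\frac{303074}{744209} \approx 0.40724$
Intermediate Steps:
$Y{\left(n,R \right)} = - 11 R$
$v{\left(M,s \right)} = M \left(-2 + M\right)$
$A = -22661$ ($A = 3 - \left(\left(-11\right) \left(-304\right) - 138 \left(-2 - 138\right)\right) = 3 - \left(3344 - -19320\right) = 3 - \left(3344 + 19320\right) = 3 - 22664 = -22661$)
$\frac{A - 280413}{-430398 - 313811} = \frac{-22661 - 280413}{-430398 - 313811} = - \frac{303074}{-744209} = \left(-303074\right) \left(- \frac{1}{744209}\right) = \frac{303074}{744209}$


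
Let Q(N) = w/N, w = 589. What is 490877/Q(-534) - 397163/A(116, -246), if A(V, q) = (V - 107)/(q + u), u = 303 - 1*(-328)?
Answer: -92421822557/5301 ≈ -1.7435e+7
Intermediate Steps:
u = 631 (u = 303 + 328 = 631)
A(V, q) = (-107 + V)/(631 + q) (A(V, q) = (V - 107)/(q + 631) = (-107 + V)/(631 + q))
Q(N) = 589/N
490877/Q(-534) - 397163/A(116, -246) = 490877/((589/(-534))) - 397163*(631 - 246)/(-107 + 116) = 490877/((589*(-1/534))) - 397163/(9/385) = 490877/(-589/534) - 397163/((1/385)*9) = 490877*(-534/589) - 397163/9/385 = -262128318/589 - 397163*385/9 = -262128318/589 - 152907755/9 = -92421822557/5301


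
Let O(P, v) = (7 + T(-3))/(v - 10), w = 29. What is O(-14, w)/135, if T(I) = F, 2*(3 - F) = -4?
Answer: 4/855 ≈ 0.0046784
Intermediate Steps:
F = 5 (F = 3 - ½*(-4) = 3 + 2 = 5)
T(I) = 5
O(P, v) = 12/(-10 + v) (O(P, v) = (7 + 5)/(v - 10) = 12/(-10 + v))
O(-14, w)/135 = (12/(-10 + 29))/135 = (12/19)*(1/135) = 4/855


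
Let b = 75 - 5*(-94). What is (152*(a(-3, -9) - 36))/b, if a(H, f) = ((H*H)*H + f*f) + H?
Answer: 456/109 ≈ 4.1835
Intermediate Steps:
a(H, f) = H + H**3 + f**2 (a(H, f) = (H**2*H + f**2) + H = (H**3 + f**2) + H = H + H**3 + f**2)
b = 545 (b = 75 + 470 = 545)
(152*(a(-3, -9) - 36))/b = (152*((-3 + (-3)**3 + (-9)**2) - 36))/545 = (152*((-3 - 27 + 81) - 36))*(1/545) = (152*(51 - 36))*(1/545) = (152*15)*(1/545) = 2280*(1/545) = 456/109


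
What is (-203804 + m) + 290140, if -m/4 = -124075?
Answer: 582636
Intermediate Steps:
m = 496300 (m = -4*(-124075) = 496300)
(-203804 + m) + 290140 = (-203804 + 496300) + 290140 = 292496 + 290140 = 582636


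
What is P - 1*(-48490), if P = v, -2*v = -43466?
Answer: 70223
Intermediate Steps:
v = 21733 (v = -½*(-43466) = 21733)
P = 21733
P - 1*(-48490) = 21733 - 1*(-48490) = 21733 + 48490 = 70223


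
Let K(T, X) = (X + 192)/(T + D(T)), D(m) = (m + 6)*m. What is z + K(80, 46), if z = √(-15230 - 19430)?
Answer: 119/3480 + 2*I*√8665 ≈ 0.034195 + 186.17*I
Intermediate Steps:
D(m) = m*(6 + m) (D(m) = (6 + m)*m = m*(6 + m))
K(T, X) = (192 + X)/(T + T*(6 + T)) (K(T, X) = (X + 192)/(T + T*(6 + T)) = (192 + X)/(T + T*(6 + T)))
z = 2*I*√8665 (z = √(-34660) = 2*I*√8665 ≈ 186.17*I)
z + K(80, 46) = 2*I*√8665 + (192 + 46)/(80*(7 + 80)) = 2*I*√8665 + (1/80)*238/87 = 2*I*√8665 + (1/80)*(1/87)*238 = 2*I*√8665 + 119/3480 = 119/3480 + 2*I*√8665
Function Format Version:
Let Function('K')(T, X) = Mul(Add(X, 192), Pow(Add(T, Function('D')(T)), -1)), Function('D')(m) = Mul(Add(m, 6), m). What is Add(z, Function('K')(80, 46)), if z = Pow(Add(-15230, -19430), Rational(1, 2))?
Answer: Add(Rational(119, 3480), Mul(2, I, Pow(8665, Rational(1, 2)))) ≈ Add(0.034195, Mul(186.17, I))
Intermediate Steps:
Function('D')(m) = Mul(m, Add(6, m)) (Function('D')(m) = Mul(Add(6, m), m) = Mul(m, Add(6, m)))
Function('K')(T, X) = Mul(Pow(Add(T, Mul(T, Add(6, T))), -1), Add(192, X)) (Function('K')(T, X) = Mul(Add(X, 192), Pow(Add(T, Mul(T, Add(6, T))), -1)) = Mul(Add(192, X), Pow(Add(T, Mul(T, Add(6, T))), -1)) = Mul(Pow(Add(T, Mul(T, Add(6, T))), -1), Add(192, X)))
z = Mul(2, I, Pow(8665, Rational(1, 2))) (z = Pow(-34660, Rational(1, 2)) = Mul(2, I, Pow(8665, Rational(1, 2))) ≈ Mul(186.17, I))
Add(z, Function('K')(80, 46)) = Add(Mul(2, I, Pow(8665, Rational(1, 2))), Mul(Pow(80, -1), Pow(Add(7, 80), -1), Add(192, 46))) = Add(Mul(2, I, Pow(8665, Rational(1, 2))), Mul(Rational(1, 80), Pow(87, -1), 238)) = Add(Mul(2, I, Pow(8665, Rational(1, 2))), Mul(Rational(1, 80), Rational(1, 87), 238)) = Add(Mul(2, I, Pow(8665, Rational(1, 2))), Rational(119, 3480)) = Add(Rational(119, 3480), Mul(2, I, Pow(8665, Rational(1, 2))))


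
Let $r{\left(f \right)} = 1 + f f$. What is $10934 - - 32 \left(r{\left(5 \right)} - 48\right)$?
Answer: $10230$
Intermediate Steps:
$r{\left(f \right)} = 1 + f^{2}$
$10934 - - 32 \left(r{\left(5 \right)} - 48\right) = 10934 - - 32 \left(\left(1 + 5^{2}\right) - 48\right) = 10934 - - 32 \left(\left(1 + 25\right) - 48\right) = 10934 - - 32 \left(26 - 48\right) = 10934 - \left(-32\right) \left(-22\right) = 10934 - 704 = 10230$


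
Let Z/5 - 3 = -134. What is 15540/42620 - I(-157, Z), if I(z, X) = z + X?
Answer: 1731149/2131 ≈ 812.36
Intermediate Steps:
Z = -655 (Z = 15 + 5*(-134) = 15 - 670 = -655)
I(z, X) = X + z
15540/42620 - I(-157, Z) = 15540/42620 - (-655 - 157) = 15540*(1/42620) - 1*(-812) = 777/2131 + 812 = 1731149/2131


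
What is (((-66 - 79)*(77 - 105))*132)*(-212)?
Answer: -113615040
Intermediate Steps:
(((-66 - 79)*(77 - 105))*132)*(-212) = (-145*(-28)*132)*(-212) = (4060*132)*(-212) = 535920*(-212) = -113615040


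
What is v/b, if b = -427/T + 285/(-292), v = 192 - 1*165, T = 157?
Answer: -1237788/169429 ≈ -7.3056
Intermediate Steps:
v = 27 (v = 192 - 165 = 27)
b = -169429/45844 (b = -427/157 + 285/(-292) = -427*1/157 + 285*(-1/292) = -427/157 - 285/292 = -169429/45844 ≈ -3.6958)
v/b = 27/(-169429/45844) = 27*(-45844/169429) = -1237788/169429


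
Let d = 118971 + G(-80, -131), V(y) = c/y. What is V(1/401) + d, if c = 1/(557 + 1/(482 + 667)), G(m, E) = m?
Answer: 76089987403/639994 ≈ 1.1889e+5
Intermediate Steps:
c = 1149/639994 (c = 1/(557 + 1/1149) = 1/(639994/1149) = 1149/639994 ≈ 0.0017953)
V(y) = 1149/(639994*y)
d = 118891 (d = 118971 - 80 = 118891)
V(1/401) + d = 1149/(639994*(1/401)) + 118891 = (1149/639994)*401 + 118891 = 460749/639994 + 118891 = 76089987403/639994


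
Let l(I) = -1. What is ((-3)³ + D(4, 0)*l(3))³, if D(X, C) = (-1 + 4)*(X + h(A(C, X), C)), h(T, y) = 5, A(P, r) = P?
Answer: -157464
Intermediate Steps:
D(X, C) = 15 + 3*X (D(X, C) = (-1 + 4)*(X + 5) = 3*(5 + X) = 15 + 3*X)
((-3)³ + D(4, 0)*l(3))³ = ((-3)³ + (15 + 3*4)*(-1))³ = (-27 + (15 + 12)*(-1))³ = (-27 + 27*(-1))³ = (-27 - 27)³ = (-54)³ = -157464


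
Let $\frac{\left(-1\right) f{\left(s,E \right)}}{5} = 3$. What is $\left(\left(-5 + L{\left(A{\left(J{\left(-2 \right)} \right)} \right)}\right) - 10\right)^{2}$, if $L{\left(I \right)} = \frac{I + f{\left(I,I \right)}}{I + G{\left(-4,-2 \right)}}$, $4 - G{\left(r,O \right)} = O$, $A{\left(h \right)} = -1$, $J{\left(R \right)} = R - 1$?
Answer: $\frac{8281}{25} \approx 331.24$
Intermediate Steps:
$J{\left(R \right)} = -1 + R$
$f{\left(s,E \right)} = -15$ ($f{\left(s,E \right)} = \left(-5\right) 3 = -15$)
$G{\left(r,O \right)} = 4 - O$
$L{\left(I \right)} = \frac{-15 + I}{6 + I}$ ($L{\left(I \right)} = \frac{I - 15}{I + \left(4 - -2\right)} = \frac{-15 + I}{I + \left(4 + 2\right)} = \frac{-15 + I}{I + 6} = \frac{-15 + I}{6 + I}$)
$\left(\left(-5 + L{\left(A{\left(J{\left(-2 \right)} \right)} \right)}\right) - 10\right)^{2} = \left(\left(-5 + \frac{-15 - 1}{6 - 1}\right) - 10\right)^{2} = \left(\left(-5 + \frac{1}{5} \left(-16\right)\right) - 10\right)^{2} = \left(\left(-5 - \frac{16}{5}\right) - 10\right)^{2} = \left(- \frac{41}{5} - 10\right)^{2} = \left(- \frac{91}{5}\right)^{2} = \frac{8281}{25}$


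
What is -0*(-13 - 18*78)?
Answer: 0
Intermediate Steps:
-0*(-13 - 18*78) = -0*(-13 - 1404) = -0*(-1417) = -1*0 = 0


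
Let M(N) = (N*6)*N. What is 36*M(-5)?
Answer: 5400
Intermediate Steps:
M(N) = 6*N² (M(N) = (6*N)*N = 6*N²)
36*M(-5) = 36*(6*(-5)²) = 36*(6*25) = 36*150 = 5400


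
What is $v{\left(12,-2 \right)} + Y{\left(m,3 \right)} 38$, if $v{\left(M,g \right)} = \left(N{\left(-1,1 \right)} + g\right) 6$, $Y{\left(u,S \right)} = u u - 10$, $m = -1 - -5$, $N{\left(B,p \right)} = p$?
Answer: $222$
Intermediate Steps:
$m = 4$ ($m = -1 + 5 = 4$)
$Y{\left(u,S \right)} = -10 + u^{2}$ ($Y{\left(u,S \right)} = u^{2} - 10 = -10 + u^{2}$)
$v{\left(M,g \right)} = 6 + 6 g$ ($v{\left(M,g \right)} = \left(1 + g\right) 6 = 6 + 6 g$)
$v{\left(12,-2 \right)} + Y{\left(m,3 \right)} 38 = \left(6 + 6 \left(-2\right)\right) + \left(-10 + 4^{2}\right) 38 = \left(6 - 12\right) + \left(-10 + 16\right) 38 = -6 + 6 \cdot 38 = -6 + 228 = 222$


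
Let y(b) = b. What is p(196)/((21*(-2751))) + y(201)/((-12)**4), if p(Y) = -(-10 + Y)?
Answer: 572921/44368128 ≈ 0.012913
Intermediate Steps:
p(Y) = 10 - Y
p(196)/((21*(-2751))) + y(201)/((-12)**4) = (10 - 1*196)/((21*(-2751))) + 201/((-12)**4) = (10 - 196)/(-57771) + 201/20736 = -186*(-1/57771) + 201*(1/20736) = 62/19257 + 67/6912 = 572921/44368128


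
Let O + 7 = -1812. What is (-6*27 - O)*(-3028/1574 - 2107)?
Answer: -2750161011/787 ≈ -3.4945e+6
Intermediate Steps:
O = -1819 (O = -7 - 1812 = -1819)
(-6*27 - O)*(-3028/1574 - 2107) = (-6*27 - 1*(-1819))*(-3028/1574 - 2107) = (-162 + 1819)*(-3028*1/1574 - 2107) = 1657*(-1514/787 - 2107) = 1657*(-1659723/787) = -2750161011/787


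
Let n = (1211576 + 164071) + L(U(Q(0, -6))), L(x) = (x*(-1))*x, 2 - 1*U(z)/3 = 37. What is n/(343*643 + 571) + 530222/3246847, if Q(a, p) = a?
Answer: 2273980767737/358971404320 ≈ 6.3347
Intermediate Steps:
U(z) = -105 (U(z) = 6 - 3*37 = 6 - 111 = -105)
L(x) = -x² (L(x) = (-x)*x = -x²)
n = 1364622 (n = (1211576 + 164071) - 1*(-105)² = 1375647 - 1*11025 = 1375647 - 11025 = 1364622)
n/(343*643 + 571) + 530222/3246847 = 1364622/(343*643 + 571) + 530222/3246847 = 1364622/(220549 + 571) + 530222*(1/3246847) = 1364622/221120 + 530222/3246847 = 1364622*(1/221120) + 530222/3246847 = 682311/110560 + 530222/3246847 = 2273980767737/358971404320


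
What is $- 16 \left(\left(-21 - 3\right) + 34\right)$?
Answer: $-160$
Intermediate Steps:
$- 16 \left(\left(-21 - 3\right) + 34\right) = - 16 \left(-24 + 34\right) = \left(-16\right) 10 = -160$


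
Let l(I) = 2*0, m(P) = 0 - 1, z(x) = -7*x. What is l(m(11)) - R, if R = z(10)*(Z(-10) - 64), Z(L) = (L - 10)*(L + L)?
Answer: 23520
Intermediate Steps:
Z(L) = 2*L*(-10 + L) (Z(L) = (-10 + L)*(2*L) = 2*L*(-10 + L))
m(P) = -1
l(I) = 0
R = -23520 (R = (-7*10)*(2*(-10)*(-10 - 10) - 64) = -70*(2*(-10)*(-20) - 64) = -70*(400 - 64) = -70*336 = -23520)
l(m(11)) - R = 0 - 1*(-23520) = 0 + 23520 = 23520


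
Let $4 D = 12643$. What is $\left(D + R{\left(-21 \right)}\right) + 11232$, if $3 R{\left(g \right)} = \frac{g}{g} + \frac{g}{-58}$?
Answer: $\frac{5008835}{348} \approx 14393.0$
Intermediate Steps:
$D = \frac{12643}{4}$ ($D = \frac{1}{4} \cdot 12643 = \frac{12643}{4} \approx 3160.8$)
$R{\left(g \right)} = \frac{1}{3} - \frac{g}{174}$ ($R{\left(g \right)} = \frac{\frac{g}{g} + \frac{g}{-58}}{3} = \frac{1 + g \left(- \frac{1}{58}\right)}{3} = \frac{1 - \frac{g}{58}}{3} = \frac{1}{3} - \frac{g}{174}$)
$\left(D + R{\left(-21 \right)}\right) + 11232 = \left(\frac{12643}{4} + \left(\frac{1}{3} - - \frac{7}{58}\right)\right) + 11232 = \left(\frac{12643}{4} + \left(\frac{1}{3} + \frac{7}{58}\right)\right) + 11232 = \left(\frac{12643}{4} + \frac{79}{174}\right) + 11232 = \frac{1100099}{348} + 11232 = \frac{5008835}{348}$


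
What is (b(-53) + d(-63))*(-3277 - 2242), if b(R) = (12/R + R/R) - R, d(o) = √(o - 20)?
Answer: -15729150/53 - 5519*I*√83 ≈ -2.9678e+5 - 50281.0*I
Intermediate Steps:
d(o) = √(-20 + o)
b(R) = 1 - R + 12/R (b(R) = (12/R + 1) - R = (1 + 12/R) - R = 1 - R + 12/R)
(b(-53) + d(-63))*(-3277 - 2242) = ((1 - 1*(-53) + 12/(-53)) + √(-20 - 63))*(-3277 - 2242) = ((1 + 53 + 12*(-1/53)) + √(-83))*(-5519) = ((1 + 53 - 12/53) + I*√83)*(-5519) = (2850/53 + I*√83)*(-5519) = -15729150/53 - 5519*I*√83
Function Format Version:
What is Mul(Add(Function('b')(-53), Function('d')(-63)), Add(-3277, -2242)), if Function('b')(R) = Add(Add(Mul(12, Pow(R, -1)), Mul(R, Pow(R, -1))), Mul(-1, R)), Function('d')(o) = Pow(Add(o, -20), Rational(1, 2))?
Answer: Add(Rational(-15729150, 53), Mul(-5519, I, Pow(83, Rational(1, 2)))) ≈ Add(-2.9678e+5, Mul(-50281., I))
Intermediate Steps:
Function('d')(o) = Pow(Add(-20, o), Rational(1, 2))
Function('b')(R) = Add(1, Mul(-1, R), Mul(12, Pow(R, -1))) (Function('b')(R) = Add(Add(Mul(12, Pow(R, -1)), 1), Mul(-1, R)) = Add(Add(1, Mul(12, Pow(R, -1))), Mul(-1, R)) = Add(1, Mul(-1, R), Mul(12, Pow(R, -1))))
Mul(Add(Function('b')(-53), Function('d')(-63)), Add(-3277, -2242)) = Mul(Add(Add(1, Mul(-1, -53), Mul(12, Pow(-53, -1))), Pow(Add(-20, -63), Rational(1, 2))), Add(-3277, -2242)) = Mul(Add(Add(1, 53, Mul(12, Rational(-1, 53))), Pow(-83, Rational(1, 2))), -5519) = Mul(Add(Add(1, 53, Rational(-12, 53)), Mul(I, Pow(83, Rational(1, 2)))), -5519) = Mul(Add(Rational(2850, 53), Mul(I, Pow(83, Rational(1, 2)))), -5519) = Add(Rational(-15729150, 53), Mul(-5519, I, Pow(83, Rational(1, 2))))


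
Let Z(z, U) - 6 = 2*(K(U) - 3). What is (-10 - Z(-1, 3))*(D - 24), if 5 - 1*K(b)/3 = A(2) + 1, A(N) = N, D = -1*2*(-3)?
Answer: 396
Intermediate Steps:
D = 6 (D = -2*(-3) = 6)
K(b) = 6 (K(b) = 15 - 3*(2 + 1) = 15 - 3*3 = 15 - 9 = 6)
Z(z, U) = 12 (Z(z, U) = 6 + 2*(6 - 3) = 6 + 2*3 = 6 + 6 = 12)
(-10 - Z(-1, 3))*(D - 24) = (-10 - 1*12)*(6 - 24) = (-10 - 12)*(-18) = -22*(-18) = 396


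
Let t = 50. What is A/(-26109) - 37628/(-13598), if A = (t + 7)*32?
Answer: 159604450/59171697 ≈ 2.6973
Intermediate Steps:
A = 1824 (A = (50 + 7)*32 = 57*32 = 1824)
A/(-26109) - 37628/(-13598) = 1824/(-26109) - 37628/(-13598) = 1824*(-1/26109) - 37628*(-1/13598) = -608/8703 + 18814/6799 = 159604450/59171697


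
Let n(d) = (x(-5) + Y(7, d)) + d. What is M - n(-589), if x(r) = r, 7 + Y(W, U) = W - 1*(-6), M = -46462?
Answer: -45874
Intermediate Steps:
Y(W, U) = -1 + W (Y(W, U) = -7 + (W - 1*(-6)) = -7 + (W + 6) = -7 + (6 + W) = -1 + W)
n(d) = 1 + d (n(d) = (-5 + (-1 + 7)) + d = (-5 + 6) + d = 1 + d)
M - n(-589) = -46462 - (1 - 589) = -46462 - 1*(-588) = -46462 + 588 = -45874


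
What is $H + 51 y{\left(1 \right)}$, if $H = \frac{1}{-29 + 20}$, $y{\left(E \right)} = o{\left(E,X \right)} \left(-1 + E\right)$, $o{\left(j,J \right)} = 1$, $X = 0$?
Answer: $- \frac{1}{9} \approx -0.11111$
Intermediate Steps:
$y{\left(E \right)} = -1 + E$ ($y{\left(E \right)} = 1 \left(-1 + E\right) = -1 + E$)
$H = - \frac{1}{9}$ ($H = \frac{1}{-9} = - \frac{1}{9} \approx -0.11111$)
$H + 51 y{\left(1 \right)} = - \frac{1}{9} + 51 \left(-1 + 1\right) = - \frac{1}{9} + 51 \cdot 0 = - \frac{1}{9} + 0 = - \frac{1}{9}$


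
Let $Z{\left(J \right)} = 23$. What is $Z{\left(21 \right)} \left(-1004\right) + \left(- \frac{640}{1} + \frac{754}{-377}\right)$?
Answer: $-23734$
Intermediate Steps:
$Z{\left(21 \right)} \left(-1004\right) + \left(- \frac{640}{1} + \frac{754}{-377}\right) = 23 \left(-1004\right) + \left(- \frac{640}{1} + \frac{754}{-377}\right) = -23092 + \left(\left(-640\right) 1 + 754 \left(- \frac{1}{377}\right)\right) = -23092 - 642 = -23734$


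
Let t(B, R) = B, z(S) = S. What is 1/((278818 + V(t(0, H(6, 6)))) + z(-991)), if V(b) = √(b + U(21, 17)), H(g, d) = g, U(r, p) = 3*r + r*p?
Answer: 92609/25729280503 - 2*√105/77187841509 ≈ 3.5991e-6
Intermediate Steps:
U(r, p) = 3*r + p*r
V(b) = √(420 + b) (V(b) = √(b + 21*(3 + 17)) = √(b + 21*20) = √(b + 420) = √(420 + b))
1/((278818 + V(t(0, H(6, 6)))) + z(-991)) = 1/((278818 + √(420 + 0)) - 991) = 1/((278818 + √420) - 991) = 1/((278818 + 2*√105) - 991) = 1/(277827 + 2*√105)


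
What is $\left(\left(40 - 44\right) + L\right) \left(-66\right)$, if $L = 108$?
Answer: $-6864$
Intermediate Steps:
$\left(\left(40 - 44\right) + L\right) \left(-66\right) = \left(\left(40 - 44\right) + 108\right) \left(-66\right) = \left(-4 + 108\right) \left(-66\right) = 104 \left(-66\right) = -6864$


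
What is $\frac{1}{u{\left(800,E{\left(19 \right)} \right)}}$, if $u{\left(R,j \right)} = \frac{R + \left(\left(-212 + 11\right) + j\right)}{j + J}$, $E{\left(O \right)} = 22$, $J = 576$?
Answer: $\frac{26}{27} \approx 0.96296$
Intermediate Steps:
$u{\left(R,j \right)} = \frac{-201 + R + j}{576 + j}$ ($u{\left(R,j \right)} = \frac{R + \left(\left(-212 + 11\right) + j\right)}{j + 576} = \frac{R + \left(-201 + j\right)}{576 + j} = \frac{-201 + R + j}{576 + j}$)
$\frac{1}{u{\left(800,E{\left(19 \right)} \right)}} = \frac{1}{\frac{1}{576 + 22} \left(-201 + 800 + 22\right)} = \frac{1}{\frac{1}{598} \cdot 621} = \frac{1}{\frac{27}{26}} = \frac{26}{27}$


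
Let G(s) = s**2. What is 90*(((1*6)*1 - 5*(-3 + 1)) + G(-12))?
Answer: 14400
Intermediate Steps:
90*(((1*6)*1 - 5*(-3 + 1)) + G(-12)) = 90*(((1*6)*1 - 5*(-3 + 1)) + (-12)**2) = 90*((6*1 - 5*(-2)) + 144) = 90*((6 + 10) + 144) = 90*(16 + 144) = 90*160 = 14400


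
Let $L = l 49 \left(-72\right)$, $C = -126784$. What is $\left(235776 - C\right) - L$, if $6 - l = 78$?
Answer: $108544$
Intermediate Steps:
$l = -72$ ($l = 6 - 78 = -72$)
$L = 254016$ ($L = \left(-72\right) 49 \left(-72\right) = \left(-3528\right) \left(-72\right) = 254016$)
$\left(235776 - C\right) - L = \left(235776 - -126784\right) - 254016 = \left(235776 + 126784\right) - 254016 = 362560 - 254016 = 108544$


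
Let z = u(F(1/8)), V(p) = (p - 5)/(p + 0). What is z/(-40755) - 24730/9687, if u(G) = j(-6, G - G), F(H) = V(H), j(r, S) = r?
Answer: -335937676/131597895 ≈ -2.5528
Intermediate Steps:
V(p) = (-5 + p)/p
F(H) = (-5 + H)/H
u(G) = -6
z = -6
z/(-40755) - 24730/9687 = -6/(-40755) - 24730/9687 = -6*(-1/40755) - 24730*1/9687 = 2/13585 - 24730/9687 = -335937676/131597895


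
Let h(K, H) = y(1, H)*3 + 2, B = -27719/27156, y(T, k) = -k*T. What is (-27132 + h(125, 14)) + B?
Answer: -737910551/27156 ≈ -27173.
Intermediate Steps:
y(T, k) = -T*k
B = -27719/27156 (B = -27719*1/27156 = -27719/27156 ≈ -1.0207)
h(K, H) = 2 - 3*H (h(K, H) = -1*1*H*3 + 2 = -H*3 + 2 = -3*H + 2 = 2 - 3*H)
(-27132 + h(125, 14)) + B = (-27132 + (2 - 3*14)) - 27719/27156 = (-27132 + (2 - 42)) - 27719/27156 = (-27132 - 40) - 27719/27156 = -27172 - 27719/27156 = -737910551/27156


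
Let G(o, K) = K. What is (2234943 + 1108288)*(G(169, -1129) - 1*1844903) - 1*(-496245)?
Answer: -6171710913147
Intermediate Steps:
(2234943 + 1108288)*(G(169, -1129) - 1*1844903) - 1*(-496245) = (2234943 + 1108288)*(-1129 - 1*1844903) - 1*(-496245) = 3343231*(-1129 - 1844903) + 496245 = 3343231*(-1846032) + 496245 = -6171711409392 + 496245 = -6171710913147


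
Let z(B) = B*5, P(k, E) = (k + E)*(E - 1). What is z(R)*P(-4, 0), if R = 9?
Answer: 180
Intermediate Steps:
P(k, E) = (-1 + E)*(E + k) (P(k, E) = (E + k)*(-1 + E) = (-1 + E)*(E + k))
z(B) = 5*B
z(R)*P(-4, 0) = (5*9)*(0² - 1*0 - 1*(-4) + 0*(-4)) = 45*(0 + 0 + 4 + 0) = 45*4 = 180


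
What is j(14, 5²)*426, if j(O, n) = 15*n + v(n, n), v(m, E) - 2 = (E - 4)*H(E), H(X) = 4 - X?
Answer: -27264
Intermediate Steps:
v(m, E) = 2 + (-4 + E)*(4 - E) (v(m, E) = 2 + (E - 4)*(4 - E) = 2 + (-4 + E)*(4 - E))
j(O, n) = -14 - n² + 23*n (j(O, n) = 15*n + (-14 - n² + 8*n) = -14 - n² + 23*n)
j(14, 5²)*426 = (-14 - (5²)² + 23*5²)*426 = (-14 - 1*25² + 23*25)*426 = (-14 - 1*625 + 575)*426 = (-14 - 625 + 575)*426 = -64*426 = -27264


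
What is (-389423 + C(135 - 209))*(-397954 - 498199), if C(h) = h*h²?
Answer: 712125292991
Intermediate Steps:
C(h) = h³
(-389423 + C(135 - 209))*(-397954 - 498199) = (-389423 + (135 - 209)³)*(-397954 - 498199) = (-389423 + (-74)³)*(-896153) = (-389423 - 405224)*(-896153) = -794647*(-896153) = 712125292991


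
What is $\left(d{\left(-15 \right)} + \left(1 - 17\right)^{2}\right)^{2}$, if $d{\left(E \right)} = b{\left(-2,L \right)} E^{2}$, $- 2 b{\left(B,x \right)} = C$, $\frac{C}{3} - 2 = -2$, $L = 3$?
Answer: $65536$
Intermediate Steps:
$C = 0$ ($C = 6 + 3 \left(-2\right) = 6 - 6 = 0$)
$b{\left(B,x \right)} = 0$ ($b{\left(B,x \right)} = \left(- \frac{1}{2}\right) 0 = 0$)
$d{\left(E \right)} = 0$ ($d{\left(E \right)} = 0 E^{2} = 0$)
$\left(d{\left(-15 \right)} + \left(1 - 17\right)^{2}\right)^{2} = \left(0 + \left(1 - 17\right)^{2}\right)^{2} = \left(0 + \left(-16\right)^{2}\right)^{2} = \left(0 + 256\right)^{2} = 256^{2} = 65536$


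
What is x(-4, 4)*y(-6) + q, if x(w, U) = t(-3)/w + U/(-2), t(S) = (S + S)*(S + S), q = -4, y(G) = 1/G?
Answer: -13/6 ≈ -2.1667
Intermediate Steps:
t(S) = 4*S² (t(S) = (2*S)*(2*S) = 4*S²)
x(w, U) = 36/w - U/2 (x(w, U) = (4*(-3)²)/w + U/(-2) = (4*9)/w + U*(-½) = 36/w - U/2)
x(-4, 4)*y(-6) + q = (36/(-4) - ½*4)/(-6) - 4 = (36*(-¼) - 2)*(-⅙) - 4 = (-9 - 2)*(-⅙) - 4 = -11*(-⅙) - 4 = 11/6 - 4 = -13/6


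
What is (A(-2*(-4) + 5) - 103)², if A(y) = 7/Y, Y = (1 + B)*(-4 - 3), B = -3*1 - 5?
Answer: 518400/49 ≈ 10580.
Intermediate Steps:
B = -8 (B = -3 - 5 = -8)
Y = 49 (Y = (1 - 8)*(-4 - 3) = -7*(-7) = 49)
A(y) = ⅐ (A(y) = 7/49 = 7*(1/49) = ⅐)
(A(-2*(-4) + 5) - 103)² = (⅐ - 103)² = (-720/7)² = 518400/49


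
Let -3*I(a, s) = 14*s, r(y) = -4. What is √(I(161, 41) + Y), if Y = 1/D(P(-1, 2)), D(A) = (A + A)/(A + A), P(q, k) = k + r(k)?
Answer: I*√1713/3 ≈ 13.796*I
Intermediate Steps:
I(a, s) = -14*s/3
P(q, k) = -4 + k (P(q, k) = k - 4 = -4 + k)
D(A) = 1 (D(A) = (2*A)/((2*A)) = (2*A)*(1/(2*A)) = 1)
Y = 1 (Y = 1/1 = 1)
√(I(161, 41) + Y) = √(-14/3*41 + 1) = √(-574/3 + 1) = √(-571/3) = I*√1713/3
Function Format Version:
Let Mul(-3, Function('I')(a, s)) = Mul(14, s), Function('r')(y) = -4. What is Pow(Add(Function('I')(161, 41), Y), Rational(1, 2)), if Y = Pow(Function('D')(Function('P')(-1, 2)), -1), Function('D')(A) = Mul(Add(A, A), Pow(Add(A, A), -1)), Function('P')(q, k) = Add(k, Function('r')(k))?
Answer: Mul(Rational(1, 3), I, Pow(1713, Rational(1, 2))) ≈ Mul(13.796, I)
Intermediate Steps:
Function('I')(a, s) = Mul(Rational(-14, 3), s) (Function('I')(a, s) = Mul(Rational(-1, 3), Mul(14, s)) = Mul(Rational(-14, 3), s))
Function('P')(q, k) = Add(-4, k) (Function('P')(q, k) = Add(k, -4) = Add(-4, k))
Function('D')(A) = 1 (Function('D')(A) = Mul(Mul(2, A), Pow(Mul(2, A), -1)) = Mul(Mul(2, A), Mul(Rational(1, 2), Pow(A, -1))) = 1)
Y = 1 (Y = Pow(1, -1) = 1)
Pow(Add(Function('I')(161, 41), Y), Rational(1, 2)) = Pow(Add(Mul(Rational(-14, 3), 41), 1), Rational(1, 2)) = Pow(Add(Rational(-574, 3), 1), Rational(1, 2)) = Pow(Rational(-571, 3), Rational(1, 2)) = Mul(Rational(1, 3), I, Pow(1713, Rational(1, 2)))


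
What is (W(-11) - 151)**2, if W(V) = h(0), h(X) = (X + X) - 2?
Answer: 23409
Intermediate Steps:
h(X) = -2 + 2*X (h(X) = 2*X - 2 = -2 + 2*X)
W(V) = -2 (W(V) = -2 + 2*0 = -2 + 0 = -2)
(W(-11) - 151)**2 = (-2 - 151)**2 = (-153)**2 = 23409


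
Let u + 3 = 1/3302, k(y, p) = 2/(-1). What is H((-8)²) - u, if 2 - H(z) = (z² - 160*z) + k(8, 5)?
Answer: 20310601/3302 ≈ 6151.0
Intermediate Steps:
k(y, p) = -2 (k(y, p) = 2*(-1) = -2)
H(z) = 4 - z² + 160*z (H(z) = 2 - ((z² - 160*z) - 2) = 2 - (-2 + z² - 160*z) = 2 + (2 - z² + 160*z) = 4 - z² + 160*z)
u = -9905/3302 (u = -3 + 1/3302 = -9905/3302 ≈ -2.9997)
H((-8)²) - u = (4 - ((-8)²)² + 160*(-8)²) - 1*(-9905/3302) = (4 - 1*64² + 160*64) + 9905/3302 = (4 - 1*4096 + 10240) + 9905/3302 = (4 - 4096 + 10240) + 9905/3302 = 6148 + 9905/3302 = 20310601/3302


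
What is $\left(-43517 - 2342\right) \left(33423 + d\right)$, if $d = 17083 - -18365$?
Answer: $-3158355189$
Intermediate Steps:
$d = 35448$ ($d = 17083 + 18365 = 35448$)
$\left(-43517 - 2342\right) \left(33423 + d\right) = \left(-43517 - 2342\right) \left(33423 + 35448\right) = \left(-45859\right) 68871 = -3158355189$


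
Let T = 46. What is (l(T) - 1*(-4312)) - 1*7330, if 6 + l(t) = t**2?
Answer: -908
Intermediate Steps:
l(t) = -6 + t**2
(l(T) - 1*(-4312)) - 1*7330 = ((-6 + 46**2) - 1*(-4312)) - 1*7330 = ((-6 + 2116) + 4312) - 7330 = (2110 + 4312) - 7330 = 6422 - 7330 = -908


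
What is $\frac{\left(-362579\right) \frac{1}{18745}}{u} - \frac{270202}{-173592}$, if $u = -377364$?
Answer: $\frac{39820575717211}{25581993302970} \approx 1.5566$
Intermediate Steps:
$\frac{\left(-362579\right) \frac{1}{18745}}{u} - \frac{270202}{-173592} = \frac{\left(-362579\right) \frac{1}{18745}}{-377364} - \frac{270202}{-173592} = \left(-362579\right) \frac{1}{18745} \left(- \frac{1}{377364}\right) - - \frac{135101}{86796} = \left(- \frac{362579}{18745}\right) \left(- \frac{1}{377364}\right) + \frac{135101}{86796} = \frac{362579}{7073688180} + \frac{135101}{86796} = \frac{39820575717211}{25581993302970}$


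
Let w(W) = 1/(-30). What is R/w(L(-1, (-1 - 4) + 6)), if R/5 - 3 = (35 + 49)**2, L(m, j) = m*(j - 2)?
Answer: -1058850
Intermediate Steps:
L(m, j) = m*(-2 + j)
R = 35295 (R = 15 + 5*(35 + 49)**2 = 15 + 5*84**2 = 15 + 5*7056 = 15 + 35280 = 35295)
w(W) = -1/30
R/w(L(-1, (-1 - 4) + 6)) = 35295/(-1/30) = 35295*(-30) = -1058850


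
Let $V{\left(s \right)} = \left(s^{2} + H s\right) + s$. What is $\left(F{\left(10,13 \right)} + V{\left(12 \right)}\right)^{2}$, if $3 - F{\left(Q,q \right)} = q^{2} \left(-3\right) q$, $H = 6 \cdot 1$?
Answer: $46539684$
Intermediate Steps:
$H = 6$
$F{\left(Q,q \right)} = 3 + 3 q^{3}$ ($F{\left(Q,q \right)} = 3 - q^{2} \left(-3\right) q = 3 - - 3 q^{2} q = 3 - - 3 q^{3} = 3 + 3 q^{3}$)
$V{\left(s \right)} = s^{2} + 7 s$ ($V{\left(s \right)} = \left(s^{2} + 6 s\right) + s = s^{2} + 7 s$)
$\left(F{\left(10,13 \right)} + V{\left(12 \right)}\right)^{2} = \left(\left(3 + 3 \cdot 13^{3}\right) + 12 \left(7 + 12\right)\right)^{2} = \left(\left(3 + 3 \cdot 2197\right) + 12 \cdot 19\right)^{2} = \left(\left(3 + 6591\right) + 228\right)^{2} = \left(6594 + 228\right)^{2} = 6822^{2} = 46539684$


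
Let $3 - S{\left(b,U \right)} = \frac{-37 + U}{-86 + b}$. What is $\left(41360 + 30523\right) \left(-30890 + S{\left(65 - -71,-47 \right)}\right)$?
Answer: $- \frac{55503236439}{25} \approx -2.2201 \cdot 10^{9}$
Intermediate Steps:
$S{\left(b,U \right)} = 3 - \frac{-37 + U}{-86 + b}$
$\left(41360 + 30523\right) \left(-30890 + S{\left(65 - -71,-47 \right)}\right) = \left(41360 + 30523\right) \left(-30890 + \frac{-221 - -47 + 3 \left(65 - -71\right)}{-86 + \left(65 - -71\right)}\right) = 71883 \left(-30890 + \frac{-221 + 47 + 3 \left(65 + 71\right)}{-86 + \left(65 + 71\right)}\right) = 71883 \left(-30890 + \frac{-221 + 47 + 3 \cdot 136}{-86 + 136}\right) = 71883 \left(-30890 + \frac{-221 + 47 + 408}{50}\right) = 71883 \left(-30890 + \frac{1}{50} \cdot 234\right) = 71883 \left(-30890 + \frac{117}{25}\right) = 71883 \left(- \frac{772133}{25}\right) = - \frac{55503236439}{25}$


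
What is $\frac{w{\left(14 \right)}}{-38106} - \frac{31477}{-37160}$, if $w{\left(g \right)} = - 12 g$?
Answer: $\frac{200950907}{236003160} \approx 0.85148$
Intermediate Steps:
$\frac{w{\left(14 \right)}}{-38106} - \frac{31477}{-37160} = \frac{\left(-12\right) 14}{-38106} - \frac{31477}{-37160} = \left(-168\right) \left(- \frac{1}{38106}\right) - - \frac{31477}{37160} = \frac{28}{6351} + \frac{31477}{37160} = \frac{200950907}{236003160}$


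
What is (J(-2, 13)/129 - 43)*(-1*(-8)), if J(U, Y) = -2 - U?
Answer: -344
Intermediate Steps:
(J(-2, 13)/129 - 43)*(-1*(-8)) = ((-2 - 1*(-2))/129 - 43)*(-1*(-8)) = ((-2 + 2)*(1/129) - 43)*8 = (0*(1/129) - 43)*8 = (0 - 43)*8 = -43*8 = -344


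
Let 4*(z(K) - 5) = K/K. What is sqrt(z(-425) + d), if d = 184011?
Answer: 3*sqrt(81785)/2 ≈ 428.97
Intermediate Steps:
z(K) = 21/4 (z(K) = 5 + (K/K)/4 = 5 + (1/4)*1 = 5 + 1/4 = 21/4)
sqrt(z(-425) + d) = sqrt(21/4 + 184011) = sqrt(736065/4) = 3*sqrt(81785)/2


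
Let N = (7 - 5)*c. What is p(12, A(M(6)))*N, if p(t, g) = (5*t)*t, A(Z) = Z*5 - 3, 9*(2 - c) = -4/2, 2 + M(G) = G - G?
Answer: 3200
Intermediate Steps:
M(G) = -2 (M(G) = -2 + (G - G) = -2 + 0 = -2)
c = 20/9 (c = 2 - (-4)/(9*2) = 2 - ⅑*(-2) = 2 + 2/9 = 20/9 ≈ 2.2222)
A(Z) = -3 + 5*Z (A(Z) = 5*Z - 3 = -3 + 5*Z)
p(t, g) = 5*t²
N = 40/9 (N = (7 - 5)*(20/9) = 2*(20/9) = 40/9 ≈ 4.4444)
p(12, A(M(6)))*N = (5*12²)*(40/9) = (5*144)*(40/9) = 720*(40/9) = 3200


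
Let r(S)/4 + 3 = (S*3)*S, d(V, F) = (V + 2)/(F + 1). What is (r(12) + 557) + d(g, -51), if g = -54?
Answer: 56851/25 ≈ 2274.0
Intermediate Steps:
d(V, F) = (2 + V)/(1 + F)
r(S) = -12 + 12*S**2 (r(S) = -12 + 4*((S*3)*S) = -12 + 4*((3*S)*S) = -12 + 4*(3*S**2) = -12 + 12*S**2)
(r(12) + 557) + d(g, -51) = ((-12 + 12*12**2) + 557) + (2 - 54)/(1 - 51) = ((-12 + 12*144) + 557) - 52/(-50) = ((-12 + 1728) + 557) - 1/50*(-52) = (1716 + 557) + 26/25 = 2273 + 26/25 = 56851/25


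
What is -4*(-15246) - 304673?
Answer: -243689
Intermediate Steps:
-4*(-15246) - 304673 = 60984 - 304673 = -243689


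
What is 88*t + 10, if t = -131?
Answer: -11518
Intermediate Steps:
88*t + 10 = 88*(-131) + 10 = -11528 + 10 = -11518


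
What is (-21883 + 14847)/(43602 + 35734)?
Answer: -1759/19834 ≈ -0.088686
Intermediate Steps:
(-21883 + 14847)/(43602 + 35734) = -7036/79336 = -7036*1/79336 = -1759/19834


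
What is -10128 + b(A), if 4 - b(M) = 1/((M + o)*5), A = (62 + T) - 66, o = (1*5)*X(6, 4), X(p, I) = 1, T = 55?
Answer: -2834721/280 ≈ -10124.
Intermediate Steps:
o = 5 (o = (1*5)*1 = 5*1 = 5)
A = 51 (A = (62 + 55) - 66 = 117 - 66 = 51)
b(M) = 4 - 1/(25 + 5*M) (b(M) = 4 - 1/((M + 5)*5) = 4 - 1/((5 + M)*5) = 4 - 1/(25 + 5*M))
-10128 + b(A) = -10128 + (99 + 20*51)/(5*(5 + 51)) = -10128 + (1/5)*(99 + 1020)/56 = -10128 + (1/5)*(1/56)*1119 = -10128 + 1119/280 = -2834721/280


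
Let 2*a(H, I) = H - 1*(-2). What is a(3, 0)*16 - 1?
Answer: 39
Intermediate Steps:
a(H, I) = 1 + H/2 (a(H, I) = (H - 1*(-2))/2 = (H + 2)/2 = (2 + H)/2 = 1 + H/2)
a(3, 0)*16 - 1 = (1 + (½)*3)*16 - 1 = (1 + 3/2)*16 - 1 = (5/2)*16 - 1 = 40 - 1 = 39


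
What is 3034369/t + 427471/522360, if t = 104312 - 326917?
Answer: -297975161777/23255989560 ≈ -12.813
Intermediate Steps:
t = -222605
3034369/t + 427471/522360 = 3034369/(-222605) + 427471/522360 = 3034369*(-1/222605) + 427471*(1/522360) = -3034369/222605 + 427471/522360 = -297975161777/23255989560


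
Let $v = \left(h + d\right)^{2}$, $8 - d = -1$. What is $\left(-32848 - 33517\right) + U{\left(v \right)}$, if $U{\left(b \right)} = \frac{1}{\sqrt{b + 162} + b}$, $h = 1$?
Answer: $- \frac{323131135}{4869} - \frac{\sqrt{262}}{9738} \approx -66365.0$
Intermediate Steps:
$d = 9$ ($d = 8 - -1 = 8 + 1 = 9$)
$v = 100$ ($v = \left(1 + 9\right)^{2} = 10^{2} = 100$)
$U{\left(b \right)} = \frac{1}{b + \sqrt{162 + b}}$ ($U{\left(b \right)} = \frac{1}{\sqrt{162 + b} + b} = \frac{1}{b + \sqrt{162 + b}}$)
$\left(-32848 - 33517\right) + U{\left(v \right)} = \left(-32848 - 33517\right) + \frac{1}{100 + \sqrt{162 + 100}} = -66365 + \frac{1}{100 + \sqrt{262}}$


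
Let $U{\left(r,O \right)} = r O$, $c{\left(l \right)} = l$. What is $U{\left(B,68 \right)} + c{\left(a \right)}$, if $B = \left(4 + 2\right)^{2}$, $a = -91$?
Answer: $2357$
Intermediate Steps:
$B = 36$ ($B = 6^{2} = 36$)
$U{\left(r,O \right)} = O r$
$U{\left(B,68 \right)} + c{\left(a \right)} = 68 \cdot 36 - 91 = 2448 - 91 = 2357$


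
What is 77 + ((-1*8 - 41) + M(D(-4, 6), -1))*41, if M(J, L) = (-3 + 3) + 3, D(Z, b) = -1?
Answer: -1809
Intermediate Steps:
M(J, L) = 3 (M(J, L) = 0 + 3 = 3)
77 + ((-1*8 - 41) + M(D(-4, 6), -1))*41 = 77 + ((-1*8 - 41) + 3)*41 = 77 + ((-8 - 41) + 3)*41 = 77 + (-49 + 3)*41 = 77 - 46*41 = 77 - 1886 = -1809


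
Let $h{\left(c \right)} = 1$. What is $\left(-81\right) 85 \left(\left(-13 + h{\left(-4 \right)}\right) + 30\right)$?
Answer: $-123930$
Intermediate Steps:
$\left(-81\right) 85 \left(\left(-13 + h{\left(-4 \right)}\right) + 30\right) = \left(-81\right) 85 \left(\left(-13 + 1\right) + 30\right) = - 6885 \left(-12 + 30\right) = \left(-6885\right) 18 = -123930$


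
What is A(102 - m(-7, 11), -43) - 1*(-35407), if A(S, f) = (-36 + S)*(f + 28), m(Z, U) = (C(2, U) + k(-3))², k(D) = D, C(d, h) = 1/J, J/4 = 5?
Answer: 2763803/80 ≈ 34548.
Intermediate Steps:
J = 20 (J = 4*5 = 20)
C(d, h) = 1/20
m(Z, U) = 3481/400 (m(Z, U) = (1/20 - 3)² = (-59/20)² = 3481/400)
A(S, f) = (-36 + S)*(28 + f)
A(102 - m(-7, 11), -43) - 1*(-35407) = (-1008 - 36*(-43) + 28*(102 - 1*3481/400) + (102 - 1*3481/400)*(-43)) - 1*(-35407) = (-1008 + 1548 + 28*(102 - 3481/400) + (102 - 3481/400)*(-43)) + 35407 = (-1008 + 1548 + 28*(37319/400) + (37319/400)*(-43)) + 35407 = (-1008 + 1548 + 261233/100 - 1604717/400) + 35407 = -68757/80 + 35407 = 2763803/80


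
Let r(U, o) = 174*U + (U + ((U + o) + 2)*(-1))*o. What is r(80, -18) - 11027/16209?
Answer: 220950061/16209 ≈ 13631.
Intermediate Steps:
r(U, o) = 174*U + o*(-2 - o) (r(U, o) = 174*U + (U + (2 + U + o)*(-1))*o = 174*U + (U + (-2 - U - o))*o = 174*U + (-2 - o)*o = 174*U + o*(-2 - o))
r(80, -18) - 11027/16209 = (-1*(-18)² - 2*(-18) + 174*80) - 11027/16209 = (-1*324 + 36 + 13920) - 11027/16209 = (-324 + 36 + 13920) - 1*11027/16209 = 13632 - 11027/16209 = 220950061/16209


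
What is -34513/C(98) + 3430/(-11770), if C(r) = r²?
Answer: -43915973/11303908 ≈ -3.8850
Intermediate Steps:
-34513/C(98) + 3430/(-11770) = -34513/(98²) + 3430/(-11770) = -34513/9604 + 3430*(-1/11770) = -34513*1/9604 - 343/1177 = -34513/9604 - 343/1177 = -43915973/11303908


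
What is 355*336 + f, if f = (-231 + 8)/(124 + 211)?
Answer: 39958577/335 ≈ 1.1928e+5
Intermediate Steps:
f = -223/335 ≈ -0.66567
355*336 + f = 355*336 - 223/335 = 119280 - 223/335 = 39958577/335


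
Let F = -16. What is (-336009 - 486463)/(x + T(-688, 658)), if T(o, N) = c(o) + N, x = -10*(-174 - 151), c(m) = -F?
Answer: -205618/981 ≈ -209.60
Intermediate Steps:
c(m) = 16 (c(m) = -1*(-16) = 16)
x = 3250 (x = -10*(-325) = 3250)
T(o, N) = 16 + N
(-336009 - 486463)/(x + T(-688, 658)) = (-336009 - 486463)/(3250 + (16 + 658)) = -822472/(3250 + 674) = -822472/3924 = -822472*1/3924 = -205618/981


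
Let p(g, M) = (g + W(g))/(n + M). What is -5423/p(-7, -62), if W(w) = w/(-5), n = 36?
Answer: -352495/14 ≈ -25178.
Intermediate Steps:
W(w) = -w/5 (W(w) = w*(-1/5) = -w/5)
p(g, M) = 4*g/(5*(36 + M)) (p(g, M) = (g - g/5)/(36 + M) = (4*g/5)/(36 + M) = 4*g/(5*(36 + M)))
-5423/p(-7, -62) = -5423/((4/5)*(-7)/(36 - 62)) = -5423/((4/5)*(-7)/(-26)) = -5423/((4/5)*(-7)*(-1/26)) = -5423/14/65 = -5423*65/14 = -352495/14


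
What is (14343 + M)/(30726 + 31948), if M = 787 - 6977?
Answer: 8153/62674 ≈ 0.13009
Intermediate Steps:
M = -6190
(14343 + M)/(30726 + 31948) = (14343 - 6190)/(30726 + 31948) = 8153/62674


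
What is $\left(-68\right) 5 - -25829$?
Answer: $25489$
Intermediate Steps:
$\left(-68\right) 5 - -25829 = -340 + 25829 = 25489$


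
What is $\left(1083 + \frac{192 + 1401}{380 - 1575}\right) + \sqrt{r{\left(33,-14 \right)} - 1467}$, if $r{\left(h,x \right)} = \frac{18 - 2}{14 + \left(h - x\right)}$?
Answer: $\frac{1292592}{1195} + \frac{i \sqrt{5457731}}{61} \approx 1081.7 + 38.298 i$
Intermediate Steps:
$r{\left(h,x \right)} = \frac{16}{14 + h - x}$
$\left(1083 + \frac{192 + 1401}{380 - 1575}\right) + \sqrt{r{\left(33,-14 \right)} - 1467} = \left(1083 + \frac{192 + 1401}{380 - 1575}\right) + \sqrt{\frac{16}{14 + 33 - -14} - 1467} = \left(1083 + \frac{1593}{-1195}\right) + \sqrt{\frac{16}{14 + 33 + 14} - 1467} = \left(1083 + 1593 \left(- \frac{1}{1195}\right)\right) + \sqrt{\frac{16}{61} - 1467} = \left(1083 - \frac{1593}{1195}\right) + \sqrt{16 \cdot \frac{1}{61} - 1467} = \frac{1292592}{1195} + \sqrt{\frac{16}{61} - 1467} = \frac{1292592}{1195} + \sqrt{- \frac{89471}{61}} = \frac{1292592}{1195} + \frac{i \sqrt{5457731}}{61}$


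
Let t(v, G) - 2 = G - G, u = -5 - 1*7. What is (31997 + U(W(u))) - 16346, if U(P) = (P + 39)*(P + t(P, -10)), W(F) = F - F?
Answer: 15729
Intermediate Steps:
u = -12 (u = -5 - 7 = -12)
W(F) = 0
t(v, G) = 2 (t(v, G) = 2 + (G - G) = 2 + 0 = 2)
U(P) = (2 + P)*(39 + P) (U(P) = (P + 39)*(P + 2) = (39 + P)*(2 + P) = (2 + P)*(39 + P))
(31997 + U(W(u))) - 16346 = (31997 + (78 + 0² + 41*0)) - 16346 = (31997 + (78 + 0 + 0)) - 16346 = (31997 + 78) - 16346 = 32075 - 16346 = 15729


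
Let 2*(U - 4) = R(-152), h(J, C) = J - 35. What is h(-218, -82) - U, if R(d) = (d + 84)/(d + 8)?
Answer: -18521/72 ≈ -257.24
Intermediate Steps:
h(J, C) = -35 + J
R(d) = (84 + d)/(8 + d)
U = 305/72 (U = 4 + ((84 - 152)/(8 - 152))/2 = 4 + (-68/(-144))/2 = 4 + (-1/144*(-68))/2 = 4 + (1/2)*(17/36) = 4 + 17/72 = 305/72 ≈ 4.2361)
h(-218, -82) - U = (-35 - 218) - 1*305/72 = -253 - 305/72 = -18521/72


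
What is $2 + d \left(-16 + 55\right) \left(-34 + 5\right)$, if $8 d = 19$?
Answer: $- \frac{21473}{8} \approx -2684.1$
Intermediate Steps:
$d = \frac{19}{8}$ ($d = \frac{1}{8} \cdot 19 = \frac{19}{8} \approx 2.375$)
$2 + d \left(-16 + 55\right) \left(-34 + 5\right) = 2 + \frac{19 \left(-16 + 55\right) \left(-34 + 5\right)}{8} = 2 + \frac{19 \cdot 39 \left(-29\right)}{8} = 2 + \frac{19}{8} \left(-1131\right) = 2 - \frac{21489}{8} = - \frac{21473}{8}$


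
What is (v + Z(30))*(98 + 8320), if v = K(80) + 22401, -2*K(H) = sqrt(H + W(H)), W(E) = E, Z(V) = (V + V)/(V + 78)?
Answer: 565728884/3 - 16836*sqrt(10) ≈ 1.8852e+8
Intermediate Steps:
Z(V) = 2*V/(78 + V) (Z(V) = (2*V)/(78 + V) = 2*V/(78 + V))
K(H) = -sqrt(2)*sqrt(H)/2 (K(H) = -sqrt(H + H)/2 = -sqrt(2)*sqrt(H)/2)
v = 22401 - 2*sqrt(10) (v = -sqrt(2)*sqrt(80)/2 + 22401 = -sqrt(2)*4*sqrt(5)/2 + 22401 = -2*sqrt(10) + 22401 = 22401 - 2*sqrt(10) ≈ 22395.)
(v + Z(30))*(98 + 8320) = ((22401 - 2*sqrt(10)) + 2*30/(78 + 30))*(98 + 8320) = ((22401 - 2*sqrt(10)) + 2*30/108)*8418 = ((22401 - 2*sqrt(10)) + 2*30*(1/108))*8418 = ((22401 - 2*sqrt(10)) + 5/9)*8418 = (201614/9 - 2*sqrt(10))*8418 = 565728884/3 - 16836*sqrt(10)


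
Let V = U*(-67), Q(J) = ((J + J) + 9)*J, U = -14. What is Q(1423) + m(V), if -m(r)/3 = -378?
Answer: 4063799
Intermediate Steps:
Q(J) = J*(9 + 2*J) (Q(J) = (2*J + 9)*J = (9 + 2*J)*J = J*(9 + 2*J))
V = 938 (V = -14*(-67) = 938)
m(r) = 1134 (m(r) = -3*(-378) = 1134)
Q(1423) + m(V) = 1423*(9 + 2*1423) + 1134 = 1423*(9 + 2846) + 1134 = 1423*2855 + 1134 = 4062665 + 1134 = 4063799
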